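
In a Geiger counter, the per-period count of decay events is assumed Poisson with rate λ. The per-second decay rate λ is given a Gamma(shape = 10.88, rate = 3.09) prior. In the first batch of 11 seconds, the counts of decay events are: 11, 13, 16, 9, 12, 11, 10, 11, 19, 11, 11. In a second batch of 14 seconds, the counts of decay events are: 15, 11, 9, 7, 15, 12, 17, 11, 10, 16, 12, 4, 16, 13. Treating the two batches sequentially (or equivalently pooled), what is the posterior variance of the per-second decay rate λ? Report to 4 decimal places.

With a Gamma(shape α, rate β) prior, the Poisson likelihood is conjugate: the posterior is Gamma(α + ΣXᵢ, β + n).
Batch 1: sum of counts S = 134 over n = 11 seconds.
After batch 1: Gamma(α+S, β+n) = Gamma(10.88+134, 3.09+11) = Gamma(144.88, 14.09).
Batch 2: sum of counts S = 168 over n = 14 seconds.
After batch 2: Gamma(α+S, β+n) = Gamma(144.88+168, 14.09+14) = Gamma(312.88, 28.09).
Var = α/β² = 312.88/28.09² = 0.3965.

0.3965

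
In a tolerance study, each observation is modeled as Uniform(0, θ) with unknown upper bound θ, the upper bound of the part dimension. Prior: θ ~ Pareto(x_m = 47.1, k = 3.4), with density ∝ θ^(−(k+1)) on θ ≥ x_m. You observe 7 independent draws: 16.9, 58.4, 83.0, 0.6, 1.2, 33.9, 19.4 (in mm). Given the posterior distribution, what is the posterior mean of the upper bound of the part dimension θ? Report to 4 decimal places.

A Pareto(scale x_m, shape k) prior on the upper bound θ of Uniform(0, θ) is conjugate: posterior is Pareto(max(x_m, max xᵢ), k + n).
Sample maximum = 83.0; prior scale x_m = 47.1 → posterior scale = max = 83.0.
Posterior shape = 3.4 + 7 = 10.4.
E[θ|data] = k·x_m/(k−1) = 10.4·83.0/9.4 = 91.8298.

91.8298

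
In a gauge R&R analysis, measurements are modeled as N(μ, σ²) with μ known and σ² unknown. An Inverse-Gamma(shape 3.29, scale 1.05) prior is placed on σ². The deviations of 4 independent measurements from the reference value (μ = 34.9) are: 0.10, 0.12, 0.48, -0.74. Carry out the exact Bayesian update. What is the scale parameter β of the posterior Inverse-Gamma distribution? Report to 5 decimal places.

1.45120

With known mean μ and an Inverse-Gamma(α, β) prior on σ², the Normal likelihood is conjugate: posterior is Inv-Gamma(α + n/2, β + Σ(xᵢ−μ)²/2).
Σ(xᵢ−μ)² = (0.10)² + (0.12)² + (0.48)² + (-0.74)² = 0.8024.
Posterior: Inv-Gamma(3.29 + 4/2, 1.05 + 0.8024/2) = Inv-Gamma(5.29, 1.45120).
Posterior β = 1.45120.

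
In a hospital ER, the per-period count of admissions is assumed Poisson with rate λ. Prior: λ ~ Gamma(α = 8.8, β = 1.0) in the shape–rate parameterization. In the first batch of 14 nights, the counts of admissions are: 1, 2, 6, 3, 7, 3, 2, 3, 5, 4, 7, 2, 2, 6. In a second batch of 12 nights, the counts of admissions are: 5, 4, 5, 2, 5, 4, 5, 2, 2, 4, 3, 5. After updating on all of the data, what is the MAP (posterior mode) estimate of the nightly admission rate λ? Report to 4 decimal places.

3.9556

With a Gamma(shape α, rate β) prior, the Poisson likelihood is conjugate: the posterior is Gamma(α + ΣXᵢ, β + n).
Batch 1: sum of counts S = 53 over n = 14 nights.
After batch 1: Gamma(α+S, β+n) = Gamma(8.8+53, 1.0+14) = Gamma(61.8, 15.0).
Batch 2: sum of counts S = 46 over n = 12 nights.
After batch 2: Gamma(α+S, β+n) = Gamma(61.8+46, 15.0+12) = Gamma(107.8, 27.0).
Mode of Gamma(α,β) for α≥1 is (α−1)/β = 106.8/27.0 = 3.9556.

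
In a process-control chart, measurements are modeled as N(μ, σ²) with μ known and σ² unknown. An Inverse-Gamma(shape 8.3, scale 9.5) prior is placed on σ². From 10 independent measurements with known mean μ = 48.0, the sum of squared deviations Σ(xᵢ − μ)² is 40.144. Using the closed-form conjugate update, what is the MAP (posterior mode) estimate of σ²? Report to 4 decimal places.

2.0680

With known mean μ and an Inverse-Gamma(α, β) prior on σ², the Normal likelihood is conjugate: posterior is Inv-Gamma(α + n/2, β + Σ(xᵢ−μ)²/2).
Posterior: Inv-Gamma(8.3 + 10/2, 9.5 + 40.144/2) = Inv-Gamma(13.30, 29.5720).
Mode = β/(α+1) = 29.5720/14.30 = 2.0680.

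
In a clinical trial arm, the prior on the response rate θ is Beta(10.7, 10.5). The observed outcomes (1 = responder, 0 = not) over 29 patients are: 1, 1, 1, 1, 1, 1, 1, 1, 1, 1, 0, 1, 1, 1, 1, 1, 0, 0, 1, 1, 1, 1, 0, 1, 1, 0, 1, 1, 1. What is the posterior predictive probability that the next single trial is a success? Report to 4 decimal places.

The Beta prior is conjugate to a Binomial/Bernoulli likelihood; the update adds successes to α and failures to β.
Posterior: Beta(α+k, β+n−k) = Beta(10.7+24, 10.5+5) = Beta(34.7, 15.5).
For a single future Bernoulli trial, P(success | data) = α/(α+β) = 0.6912.

0.6912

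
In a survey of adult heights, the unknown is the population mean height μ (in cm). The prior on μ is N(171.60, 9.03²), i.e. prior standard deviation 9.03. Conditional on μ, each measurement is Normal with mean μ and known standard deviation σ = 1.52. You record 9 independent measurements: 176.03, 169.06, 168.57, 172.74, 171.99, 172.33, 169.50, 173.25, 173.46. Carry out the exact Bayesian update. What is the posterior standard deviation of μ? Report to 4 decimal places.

For Normal data with known variance σ², a Normal(μ₀, σ₀²) prior on μ is conjugate. Posterior precision = 1/σ₀² + n/σ²; posterior mean is the precision-weighted average of μ₀ and x̄.
σ₀² = 9.03² = 81.5409, σ² = 1.52² = 2.3104; σ² + n·σ₀² = 2.3104 + 9·81.5409 = 736.1785.
Posterior precision = 1/σ₀² + n/σ² = 1/81.5409 + 9/2.3104 = (σ² + n·σ₀²)/(σ₀²σ²) = 736.1785/(81.5409·2.3104); posterior variance σₙ² = σ₀²σ²/(σ² + n·σ₀²) = 81.5409·2.3104/736.1785 = 0.255905.
Posterior SD = √σₙ² = √(81.5409·2.3104/736.1785) = 0.5059.

0.5059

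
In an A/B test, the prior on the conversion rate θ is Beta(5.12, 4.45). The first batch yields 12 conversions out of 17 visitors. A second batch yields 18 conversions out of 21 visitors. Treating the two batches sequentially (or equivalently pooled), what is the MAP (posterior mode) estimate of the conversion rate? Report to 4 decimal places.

The Beta prior is conjugate to a Binomial/Bernoulli likelihood; the update adds successes to α and failures to β.
After batch 1: Beta(5.12+12, 4.45+5) = Beta(17.12, 9.45).
After batch 2: Beta(17.12+18, 9.45+3) = Beta(35.12, 12.45).
Mode of Beta(a,b) for a,b>1 is (a−1)/(a+b−2) = 34.12/45.57 = 0.7487.

0.7487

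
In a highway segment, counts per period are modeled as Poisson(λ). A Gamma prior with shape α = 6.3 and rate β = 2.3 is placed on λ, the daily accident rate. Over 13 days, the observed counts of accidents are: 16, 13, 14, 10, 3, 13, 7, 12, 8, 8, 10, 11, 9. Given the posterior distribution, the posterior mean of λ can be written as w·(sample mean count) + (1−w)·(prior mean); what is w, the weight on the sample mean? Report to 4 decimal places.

With a Gamma(shape α, rate β) prior, the Poisson likelihood is conjugate: the posterior is Gamma(α + ΣXᵢ, β + n).
Posterior mean = (α₀+S)/(β₀+n) = [n/(β₀+n)]·(S/n) + [β₀/(β₀+n)]·(α₀/β₀), so only n and β₀ enter the weight.
Weight on data w = n/(β₀+n) = 13/(2.3+13) = 13/15.3 = 0.8497.

0.8497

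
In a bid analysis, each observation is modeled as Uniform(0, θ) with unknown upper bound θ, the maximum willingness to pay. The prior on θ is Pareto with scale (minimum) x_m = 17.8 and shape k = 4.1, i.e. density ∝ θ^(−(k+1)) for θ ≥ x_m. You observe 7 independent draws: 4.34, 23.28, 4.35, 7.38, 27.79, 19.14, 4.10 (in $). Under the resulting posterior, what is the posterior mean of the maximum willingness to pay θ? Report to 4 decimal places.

30.5415

A Pareto(scale x_m, shape k) prior on the upper bound θ of Uniform(0, θ) is conjugate: posterior is Pareto(max(x_m, max xᵢ), k + n).
Sample maximum = 27.79; prior scale x_m = 17.8 → posterior scale = max = 27.79.
Posterior shape = 4.1 + 7 = 11.1.
E[θ|data] = k·x_m/(k−1) = 11.1·27.79/10.1 = 30.5415.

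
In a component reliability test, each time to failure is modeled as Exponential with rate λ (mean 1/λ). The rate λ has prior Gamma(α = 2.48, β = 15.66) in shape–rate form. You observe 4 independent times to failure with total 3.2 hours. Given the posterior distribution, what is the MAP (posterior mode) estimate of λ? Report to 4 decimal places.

With a Gamma(shape α, rate β) prior on the exponential rate λ, the posterior after n observations with total T = Σxᵢ is Gamma(α+n, β+T).
Posterior: Gamma(2.48+4, 15.66+3.2) = Gamma(6.48, 18.86).
Mode = (α−1)/β = 0.2906.

0.2906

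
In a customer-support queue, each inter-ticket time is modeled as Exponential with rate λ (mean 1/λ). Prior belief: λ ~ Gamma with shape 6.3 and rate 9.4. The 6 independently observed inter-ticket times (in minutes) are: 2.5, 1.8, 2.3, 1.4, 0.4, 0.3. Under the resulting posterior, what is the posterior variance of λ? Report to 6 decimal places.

0.037545

With a Gamma(shape α, rate β) prior on the exponential rate λ, the posterior after n observations with total T = Σxᵢ is Gamma(α+n, β+T).
Sum of observations T = 8.7 minutes; n = 6.
Posterior: Gamma(6.3+6, 9.4+8.7) = Gamma(12.3, 18.1).
Var = α/β² = 0.037545.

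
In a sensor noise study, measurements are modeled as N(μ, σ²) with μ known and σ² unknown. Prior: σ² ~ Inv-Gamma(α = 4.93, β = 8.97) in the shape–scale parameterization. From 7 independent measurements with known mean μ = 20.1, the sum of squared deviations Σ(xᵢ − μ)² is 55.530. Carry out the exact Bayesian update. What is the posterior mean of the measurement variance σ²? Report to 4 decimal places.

With known mean μ and an Inverse-Gamma(α, β) prior on σ², the Normal likelihood is conjugate: posterior is Inv-Gamma(α + n/2, β + Σ(xᵢ−μ)²/2).
Posterior: Inv-Gamma(4.93 + 7/2, 8.97 + 55.530/2) = Inv-Gamma(8.43, 36.7350).
E[σ²|data] = β/(α−1) = 36.7350/7.43 = 4.9441.

4.9441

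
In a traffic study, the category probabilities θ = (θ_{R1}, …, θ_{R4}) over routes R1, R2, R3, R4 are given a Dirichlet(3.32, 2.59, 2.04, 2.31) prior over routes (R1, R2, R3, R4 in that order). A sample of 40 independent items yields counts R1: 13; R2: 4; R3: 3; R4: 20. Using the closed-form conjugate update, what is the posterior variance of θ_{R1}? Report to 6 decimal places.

The Dirichlet prior is conjugate to the Multinomial likelihood: each posterior αⱼ = prior αⱼ + observed count nⱼ.
Posterior concentration: (16.32, 6.59, 5.04, 22.31), total = 50.26.
Var[θ_j] = α_j(Σα−α_j)/((Σα)²(Σα+1)) = 16.32·33.94/(50.26²·51.26) = 0.004278.

0.004278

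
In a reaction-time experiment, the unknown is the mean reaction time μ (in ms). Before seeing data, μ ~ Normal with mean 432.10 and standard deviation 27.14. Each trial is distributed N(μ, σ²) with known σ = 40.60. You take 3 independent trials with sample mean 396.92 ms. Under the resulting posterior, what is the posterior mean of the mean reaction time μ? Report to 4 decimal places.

For Normal data with known variance σ², a Normal(μ₀, σ₀²) prior on μ is conjugate. Posterior precision = 1/σ₀² + n/σ²; posterior mean is the precision-weighted average of μ₀ and x̄.
n·x̄ = 3·396.92 = 1190.76.
σ₀² = 27.14² = 736.5796, σ² = 40.60² = 1648.36; σ² + n·σ₀² = 1648.36 + 3·736.5796 = 3858.0988.
Posterior mean = (μ₀/σ₀² + n·x̄/σ²)/(1/σ₀² + n/σ²) = (σ²·μ₀ + σ₀²·n·x̄)/(σ² + n·σ₀²) = (1648.36·432.10 + 736.5796·1190.76)/3858.0988 = 1589345.880496/3858.0988 = 411.9505.

411.9505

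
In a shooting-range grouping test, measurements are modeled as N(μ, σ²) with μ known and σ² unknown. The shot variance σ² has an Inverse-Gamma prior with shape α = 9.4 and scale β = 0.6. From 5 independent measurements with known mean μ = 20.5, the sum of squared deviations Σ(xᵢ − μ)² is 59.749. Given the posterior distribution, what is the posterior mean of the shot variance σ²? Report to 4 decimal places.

2.7958

With known mean μ and an Inverse-Gamma(α, β) prior on σ², the Normal likelihood is conjugate: posterior is Inv-Gamma(α + n/2, β + Σ(xᵢ−μ)²/2).
Posterior: Inv-Gamma(9.4 + 5/2, 0.6 + 59.749/2) = Inv-Gamma(11.90, 30.4745).
E[σ²|data] = β/(α−1) = 30.4745/10.90 = 2.7958.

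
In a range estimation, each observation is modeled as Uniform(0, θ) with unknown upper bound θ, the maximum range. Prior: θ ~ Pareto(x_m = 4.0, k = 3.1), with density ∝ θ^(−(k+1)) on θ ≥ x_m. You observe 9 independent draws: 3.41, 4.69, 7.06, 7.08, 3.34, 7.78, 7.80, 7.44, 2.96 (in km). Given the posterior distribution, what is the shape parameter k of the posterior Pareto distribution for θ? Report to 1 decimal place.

12.1

A Pareto(scale x_m, shape k) prior on the upper bound θ of Uniform(0, θ) is conjugate: posterior is Pareto(max(x_m, max xᵢ), k + n).
Sample maximum = 7.80; prior scale x_m = 4.0 → posterior scale = max = 7.80.
Posterior shape = 3.1 + 9 = 12.1.
Posterior shape k = 12.1.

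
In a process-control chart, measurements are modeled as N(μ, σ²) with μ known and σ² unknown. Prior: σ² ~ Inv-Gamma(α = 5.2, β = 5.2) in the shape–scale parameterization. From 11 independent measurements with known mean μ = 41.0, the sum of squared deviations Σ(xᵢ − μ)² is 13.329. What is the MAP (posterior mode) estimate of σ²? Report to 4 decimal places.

With known mean μ and an Inverse-Gamma(α, β) prior on σ², the Normal likelihood is conjugate: posterior is Inv-Gamma(α + n/2, β + Σ(xᵢ−μ)²/2).
Posterior: Inv-Gamma(5.2 + 11/2, 5.2 + 13.329/2) = Inv-Gamma(10.70, 11.8645).
Mode = β/(α+1) = 11.8645/11.70 = 1.0141.

1.0141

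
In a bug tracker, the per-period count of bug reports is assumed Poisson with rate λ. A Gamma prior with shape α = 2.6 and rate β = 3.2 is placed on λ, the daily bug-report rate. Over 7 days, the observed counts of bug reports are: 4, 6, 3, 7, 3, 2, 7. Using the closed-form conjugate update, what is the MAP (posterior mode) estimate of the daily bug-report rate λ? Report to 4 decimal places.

With a Gamma(shape α, rate β) prior, the Poisson likelihood is conjugate: the posterior is Gamma(α + ΣXᵢ, β + n).
Sum of counts S = 32 over n = 7 days.
Posterior: Gamma(α+S, β+n) = Gamma(2.6+32, 3.2+7) = Gamma(34.6, 10.2).
Mode of Gamma(α,β) for α≥1 is (α−1)/β = 33.6/10.2 = 3.2941.

3.2941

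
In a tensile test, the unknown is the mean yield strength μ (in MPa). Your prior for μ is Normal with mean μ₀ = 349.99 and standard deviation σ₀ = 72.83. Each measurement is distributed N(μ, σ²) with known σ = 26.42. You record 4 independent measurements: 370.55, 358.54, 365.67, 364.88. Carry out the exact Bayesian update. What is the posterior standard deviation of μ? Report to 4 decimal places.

For Normal data with known variance σ², a Normal(μ₀, σ₀²) prior on μ is conjugate. Posterior precision = 1/σ₀² + n/σ²; posterior mean is the precision-weighted average of μ₀ and x̄.
σ₀² = 72.83² = 5304.2089, σ² = 26.42² = 698.0164; σ² + n·σ₀² = 698.0164 + 4·5304.2089 = 21914.852.
Posterior precision = 1/σ₀² + n/σ² = 1/5304.2089 + 4/698.0164 = (σ² + n·σ₀²)/(σ₀²σ²) = 21914.852/(5304.2089·698.0164); posterior variance σₙ² = σ₀²σ²/(σ² + n·σ₀²) = 5304.2089·698.0164/21914.852 = 168.945919.
Posterior SD = √σₙ² = √(5304.2089·698.0164/21914.852) = 12.9979.

12.9979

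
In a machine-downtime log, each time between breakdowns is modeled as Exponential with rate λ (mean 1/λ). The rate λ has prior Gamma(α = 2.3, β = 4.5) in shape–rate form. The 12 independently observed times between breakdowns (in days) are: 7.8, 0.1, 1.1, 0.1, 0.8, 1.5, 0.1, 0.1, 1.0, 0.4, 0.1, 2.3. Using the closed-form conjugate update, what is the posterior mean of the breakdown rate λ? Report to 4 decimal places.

0.7186

With a Gamma(shape α, rate β) prior on the exponential rate λ, the posterior after n observations with total T = Σxᵢ is Gamma(α+n, β+T).
Sum of observations T = 15.4 days; n = 12.
Posterior: Gamma(2.3+12, 4.5+15.4) = Gamma(14.3, 19.9).
Posterior mean of λ = α/β = 14.3/19.9 = 0.7186.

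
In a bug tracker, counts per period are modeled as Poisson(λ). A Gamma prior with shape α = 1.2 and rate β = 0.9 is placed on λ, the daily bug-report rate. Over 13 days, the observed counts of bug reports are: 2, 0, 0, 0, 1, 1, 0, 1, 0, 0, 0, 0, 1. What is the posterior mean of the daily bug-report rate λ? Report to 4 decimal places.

With a Gamma(shape α, rate β) prior, the Poisson likelihood is conjugate: the posterior is Gamma(α + ΣXᵢ, β + n).
Sum of counts S = 6 over n = 13 days.
Posterior: Gamma(α+S, β+n) = Gamma(1.2+6, 0.9+13) = Gamma(7.2, 13.9).
Posterior mean = α/β = 7.2/13.9 = 0.5180.

0.5180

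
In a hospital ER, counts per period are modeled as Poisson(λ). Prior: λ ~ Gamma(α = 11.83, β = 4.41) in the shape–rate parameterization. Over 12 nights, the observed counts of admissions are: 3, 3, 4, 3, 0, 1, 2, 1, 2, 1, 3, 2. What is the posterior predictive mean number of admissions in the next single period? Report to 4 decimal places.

2.2444

With a Gamma(shape α, rate β) prior, the Poisson likelihood is conjugate: the posterior is Gamma(α + ΣXᵢ, β + n).
Sum of counts S = 25 over n = 12 nights.
Posterior: Gamma(α+S, β+n) = Gamma(11.83+25, 4.41+12) = Gamma(36.83, 16.41).
The predictive distribution for one future period is NegBinom with mean α/β = 2.2444.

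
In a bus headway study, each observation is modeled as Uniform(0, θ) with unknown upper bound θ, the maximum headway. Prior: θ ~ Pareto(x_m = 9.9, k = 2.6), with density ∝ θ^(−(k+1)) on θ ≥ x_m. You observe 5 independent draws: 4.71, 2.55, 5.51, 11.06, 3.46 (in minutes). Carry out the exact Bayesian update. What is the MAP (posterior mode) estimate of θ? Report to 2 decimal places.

A Pareto(scale x_m, shape k) prior on the upper bound θ of Uniform(0, θ) is conjugate: posterior is Pareto(max(x_m, max xᵢ), k + n).
Sample maximum = 11.06; prior scale x_m = 9.9 → posterior scale = max = 11.06.
Posterior shape = 2.6 + 5 = 7.6.
The Pareto density is decreasing on [x_m, ∞), so the mode is x_m = 11.06.

11.06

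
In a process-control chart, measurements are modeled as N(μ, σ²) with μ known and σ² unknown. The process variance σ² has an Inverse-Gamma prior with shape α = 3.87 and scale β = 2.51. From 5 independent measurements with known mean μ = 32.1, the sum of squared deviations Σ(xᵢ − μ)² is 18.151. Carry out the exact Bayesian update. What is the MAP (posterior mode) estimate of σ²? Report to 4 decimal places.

1.5720

With known mean μ and an Inverse-Gamma(α, β) prior on σ², the Normal likelihood is conjugate: posterior is Inv-Gamma(α + n/2, β + Σ(xᵢ−μ)²/2).
Posterior: Inv-Gamma(3.87 + 5/2, 2.51 + 18.151/2) = Inv-Gamma(6.37, 11.5855).
Mode = β/(α+1) = 11.5855/7.37 = 1.5720.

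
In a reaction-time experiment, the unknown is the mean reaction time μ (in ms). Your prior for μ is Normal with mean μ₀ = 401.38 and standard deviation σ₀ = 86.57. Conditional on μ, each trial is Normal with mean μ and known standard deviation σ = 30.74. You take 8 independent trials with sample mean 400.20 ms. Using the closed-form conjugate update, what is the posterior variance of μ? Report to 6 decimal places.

116.285675

For Normal data with known variance σ², a Normal(μ₀, σ₀²) prior on μ is conjugate. Posterior precision = 1/σ₀² + n/σ²; posterior mean is the precision-weighted average of μ₀ and x̄.
σ₀² = 86.57² = 7494.3649, σ² = 30.74² = 944.9476; σ² + n·σ₀² = 944.9476 + 8·7494.3649 = 60899.8668.
Posterior precision = 1/σ₀² + n/σ² = 1/7494.3649 + 8/944.9476 = (σ² + n·σ₀²)/(σ₀²σ²) = 60899.8668/(7494.3649·944.9476); posterior variance σₙ² = σ₀²σ²/(σ² + n·σ₀²) = 7494.3649·944.9476/60899.8668 = 116.285675.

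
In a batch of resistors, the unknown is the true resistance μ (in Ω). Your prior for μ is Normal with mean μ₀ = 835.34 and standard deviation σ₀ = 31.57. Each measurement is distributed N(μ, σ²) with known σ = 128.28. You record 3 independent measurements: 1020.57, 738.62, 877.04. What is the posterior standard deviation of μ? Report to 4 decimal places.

29.0416

For Normal data with known variance σ², a Normal(μ₀, σ₀²) prior on μ is conjugate. Posterior precision = 1/σ₀² + n/σ²; posterior mean is the precision-weighted average of μ₀ and x̄.
σ₀² = 31.57² = 996.6649, σ² = 128.28² = 16455.7584; σ² + n·σ₀² = 16455.7584 + 3·996.6649 = 19445.7531.
Posterior precision = 1/σ₀² + n/σ² = 1/996.6649 + 3/16455.7584 = (σ² + n·σ₀²)/(σ₀²σ²) = 19445.7531/(996.6649·16455.7584); posterior variance σₙ² = σ₀²σ²/(σ² + n·σ₀²) = 996.6649·16455.7584/19445.7531 = 843.416900.
Posterior SD = √σₙ² = √(996.6649·16455.7584/19445.7531) = 29.0416.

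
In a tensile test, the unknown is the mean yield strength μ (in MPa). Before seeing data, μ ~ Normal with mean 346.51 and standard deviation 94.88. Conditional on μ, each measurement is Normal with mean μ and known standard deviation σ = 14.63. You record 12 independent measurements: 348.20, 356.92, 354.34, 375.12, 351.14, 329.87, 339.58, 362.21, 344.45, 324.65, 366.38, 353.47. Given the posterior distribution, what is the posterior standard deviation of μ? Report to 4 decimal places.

For Normal data with known variance σ², a Normal(μ₀, σ₀²) prior on μ is conjugate. Posterior precision = 1/σ₀² + n/σ²; posterior mean is the precision-weighted average of μ₀ and x̄.
σ₀² = 94.88² = 9002.2144, σ² = 14.63² = 214.0369; σ² + n·σ₀² = 214.0369 + 12·9002.2144 = 108240.6097.
Posterior precision = 1/σ₀² + n/σ² = 1/9002.2144 + 12/214.0369 = (σ² + n·σ₀²)/(σ₀²σ²) = 108240.6097/(9002.2144·214.0369); posterior variance σₙ² = σ₀²σ²/(σ² + n·σ₀²) = 9002.2144·214.0369/108240.6097 = 17.801138.
Posterior SD = √σₙ² = √(9002.2144·214.0369/108240.6097) = 4.2191.

4.2191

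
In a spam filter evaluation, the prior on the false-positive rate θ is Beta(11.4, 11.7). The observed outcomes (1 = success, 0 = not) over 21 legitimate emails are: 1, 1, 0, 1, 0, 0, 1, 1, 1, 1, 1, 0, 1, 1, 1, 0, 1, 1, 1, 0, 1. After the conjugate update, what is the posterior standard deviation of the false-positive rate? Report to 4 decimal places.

0.0730

The Beta prior is conjugate to a Binomial/Bernoulli likelihood; the update adds successes to α and failures to β.
Posterior: Beta(α+k, β+n−k) = Beta(11.4+15, 11.7+6) = Beta(26.4, 17.7).
Var = αβ/((α+β)²(α+β+1)) = 26.4·17.7/(44.1²·45.1) = 0.00532750; SD = √0.00532750 = 0.0730.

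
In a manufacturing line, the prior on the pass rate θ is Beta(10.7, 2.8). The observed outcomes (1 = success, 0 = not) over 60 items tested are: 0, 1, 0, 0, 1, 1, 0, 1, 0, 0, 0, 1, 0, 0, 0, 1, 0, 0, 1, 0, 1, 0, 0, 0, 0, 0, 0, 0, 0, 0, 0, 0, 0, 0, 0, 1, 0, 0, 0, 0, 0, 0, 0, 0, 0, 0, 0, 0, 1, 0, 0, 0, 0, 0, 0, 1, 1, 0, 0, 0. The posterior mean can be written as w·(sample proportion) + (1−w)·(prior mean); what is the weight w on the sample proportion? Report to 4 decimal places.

The Beta prior is conjugate to a Binomial/Bernoulli likelihood; the update adds successes to α and failures to β.
Posterior mean = (α₀+k)/(α₀+β₀+n) = [n/(α₀+β₀+n)]·(k/n) + [(α₀+β₀)/(α₀+β₀+n)]·α₀/(α₀+β₀), so only n and the prior enter the weight.
The weight on the data is w = n/(α₀+β₀+n) = 60/(10.7+2.8+60) = 60/73.5 = 0.8163.

0.8163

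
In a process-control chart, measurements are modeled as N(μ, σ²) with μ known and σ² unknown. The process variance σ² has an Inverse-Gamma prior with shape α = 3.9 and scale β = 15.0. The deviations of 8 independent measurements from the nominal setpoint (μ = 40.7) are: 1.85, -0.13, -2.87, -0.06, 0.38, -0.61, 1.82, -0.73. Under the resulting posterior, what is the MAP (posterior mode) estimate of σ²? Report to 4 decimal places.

With known mean μ and an Inverse-Gamma(α, β) prior on σ², the Normal likelihood is conjugate: posterior is Inv-Gamma(α + n/2, β + Σ(xᵢ−μ)²/2).
Σ(xᵢ−μ)² = (1.85)² + (-0.13)² + (-2.87)² + (-0.06)² + (0.38)² + (-0.61)² + (1.82)² + (-0.73)² = 16.0417.
Posterior: Inv-Gamma(3.9 + 8/2, 15.0 + 16.0417/2) = Inv-Gamma(7.90, 23.02085).
Mode = β/(α+1) = 23.02085/8.90 = 2.5866.

2.5866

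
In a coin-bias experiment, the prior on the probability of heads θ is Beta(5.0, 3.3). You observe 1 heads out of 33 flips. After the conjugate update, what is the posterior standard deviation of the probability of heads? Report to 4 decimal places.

The Beta prior is conjugate to a Binomial/Bernoulli likelihood; the update adds successes to α and failures to β.
Posterior: Beta(α+k, β+n−k) = Beta(5.0+1, 3.3+32) = Beta(6.0, 35.3).
Var = αβ/((α+β)²(α+β+1)) = 6.0·35.3/(41.3²·42.3) = 0.00293552; SD = √0.00293552 = 0.0542.

0.0542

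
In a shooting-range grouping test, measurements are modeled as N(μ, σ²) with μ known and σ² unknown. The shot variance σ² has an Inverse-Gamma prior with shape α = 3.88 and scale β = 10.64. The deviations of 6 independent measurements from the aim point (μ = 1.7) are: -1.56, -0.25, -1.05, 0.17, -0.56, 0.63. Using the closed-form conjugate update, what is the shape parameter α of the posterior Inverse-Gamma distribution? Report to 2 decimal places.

With known mean μ and an Inverse-Gamma(α, β) prior on σ², the Normal likelihood is conjugate: posterior is Inv-Gamma(α + n/2, β + Σ(xᵢ−μ)²/2).
Σ(xᵢ−μ)² = (-1.56)² + (-0.25)² + (-1.05)² + (0.17)² + (-0.56)² + (0.63)² = 4.3380.
Posterior: Inv-Gamma(3.88 + 6/2, 10.64 + 4.3380/2) = Inv-Gamma(6.88, 12.80900).
Posterior α = 6.88.

6.88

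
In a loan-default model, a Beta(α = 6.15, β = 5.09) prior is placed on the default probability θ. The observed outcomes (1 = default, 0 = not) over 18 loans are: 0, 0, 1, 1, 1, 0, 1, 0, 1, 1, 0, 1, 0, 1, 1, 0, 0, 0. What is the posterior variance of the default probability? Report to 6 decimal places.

0.008256

The Beta prior is conjugate to a Binomial/Bernoulli likelihood; the update adds successes to α and failures to β.
Posterior: Beta(α+k, β+n−k) = Beta(6.15+9, 5.09+9) = Beta(15.15, 14.09).
Var = αβ/((α+β)²(α+β+1)) = 15.15·14.09/(29.24²·30.24) = 0.008256.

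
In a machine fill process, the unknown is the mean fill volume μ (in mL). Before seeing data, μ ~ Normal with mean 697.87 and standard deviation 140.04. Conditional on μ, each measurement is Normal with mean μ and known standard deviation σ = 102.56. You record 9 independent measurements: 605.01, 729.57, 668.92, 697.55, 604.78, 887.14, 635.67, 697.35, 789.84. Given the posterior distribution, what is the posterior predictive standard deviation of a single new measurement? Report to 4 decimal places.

For Normal data with known variance σ², a Normal(μ₀, σ₀²) prior on μ is conjugate. Posterior precision = 1/σ₀² + n/σ²; posterior mean is the precision-weighted average of μ₀ and x̄.
σ₀² = 140.04² = 19611.2016, σ² = 102.56² = 10518.5536; σ² + n·σ₀² = 10518.5536 + 9·19611.2016 = 187019.368.
Posterior precision = 1/σ₀² + n/σ² = 1/19611.2016 + 9/10518.5536 = (σ² + n·σ₀²)/(σ₀²σ²) = 187019.368/(19611.2016·10518.5536); posterior variance σₙ² = σ₀²σ²/(σ² + n·σ₀²) = 19611.2016·10518.5536/187019.368 = 1102.995253.
Predictive variance for one new observation = σₙ² + σ² = 19611.2016·10518.5536/187019.368 + 10518.5536 = σ²·(σ₀² + 187019.368)/187019.368 = 10518.5536·206630.5696/187019.368 = 11621.548853; SD = √(10518.5536·206630.5696/187019.368) = 107.8033.

107.8033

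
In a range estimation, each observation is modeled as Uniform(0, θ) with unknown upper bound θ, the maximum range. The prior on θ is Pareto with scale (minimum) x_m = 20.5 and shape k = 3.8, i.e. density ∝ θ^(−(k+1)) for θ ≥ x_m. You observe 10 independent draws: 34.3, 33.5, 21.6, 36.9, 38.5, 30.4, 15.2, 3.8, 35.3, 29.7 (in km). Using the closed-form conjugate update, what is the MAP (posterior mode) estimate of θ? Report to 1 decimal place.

A Pareto(scale x_m, shape k) prior on the upper bound θ of Uniform(0, θ) is conjugate: posterior is Pareto(max(x_m, max xᵢ), k + n).
Sample maximum = 38.5; prior scale x_m = 20.5 → posterior scale = max = 38.5.
Posterior shape = 3.8 + 10 = 13.8.
The Pareto density is decreasing on [x_m, ∞), so the mode is x_m = 38.5.

38.5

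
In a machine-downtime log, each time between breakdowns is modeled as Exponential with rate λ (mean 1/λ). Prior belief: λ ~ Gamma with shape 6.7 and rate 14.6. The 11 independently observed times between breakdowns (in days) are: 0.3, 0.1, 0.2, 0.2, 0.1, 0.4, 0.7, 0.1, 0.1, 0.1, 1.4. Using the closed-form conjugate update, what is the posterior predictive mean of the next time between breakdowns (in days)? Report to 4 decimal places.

With a Gamma(shape α, rate β) prior on the exponential rate λ, the posterior after n observations with total T = Σxᵢ is Gamma(α+n, β+T).
Sum of observations T = 3.7 days; n = 11.
Posterior: Gamma(6.7+11, 14.6+3.7) = Gamma(17.7, 18.3).
The predictive distribution for the next observation is Lomax; its mean is β/(α−1) = 18.3/16.7 = 1.0958.

1.0958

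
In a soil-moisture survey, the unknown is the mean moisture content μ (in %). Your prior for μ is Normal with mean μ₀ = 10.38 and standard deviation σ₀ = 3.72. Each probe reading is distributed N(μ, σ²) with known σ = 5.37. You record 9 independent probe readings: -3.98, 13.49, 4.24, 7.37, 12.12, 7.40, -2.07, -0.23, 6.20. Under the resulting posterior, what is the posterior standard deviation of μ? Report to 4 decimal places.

1.6130

For Normal data with known variance σ², a Normal(μ₀, σ₀²) prior on μ is conjugate. Posterior precision = 1/σ₀² + n/σ²; posterior mean is the precision-weighted average of μ₀ and x̄.
σ₀² = 3.72² = 13.8384, σ² = 5.37² = 28.8369; σ² + n·σ₀² = 28.8369 + 9·13.8384 = 153.3825.
Posterior precision = 1/σ₀² + n/σ² = 1/13.8384 + 9/28.8369 = (σ² + n·σ₀²)/(σ₀²σ²) = 153.3825/(13.8384·28.8369); posterior variance σₙ² = σ₀²σ²/(σ² + n·σ₀²) = 13.8384·28.8369/153.3825 = 2.601709.
Posterior SD = √σₙ² = √(13.8384·28.8369/153.3825) = 1.6130.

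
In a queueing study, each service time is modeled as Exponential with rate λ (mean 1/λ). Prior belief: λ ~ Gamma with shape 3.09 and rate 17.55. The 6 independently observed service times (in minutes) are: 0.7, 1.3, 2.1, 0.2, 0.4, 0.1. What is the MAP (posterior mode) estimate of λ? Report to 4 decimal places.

With a Gamma(shape α, rate β) prior on the exponential rate λ, the posterior after n observations with total T = Σxᵢ is Gamma(α+n, β+T).
Sum of observations T = 4.8 minutes; n = 6.
Posterior: Gamma(3.09+6, 17.55+4.8) = Gamma(9.09, 22.35).
Mode = (α−1)/β = 0.3620.

0.3620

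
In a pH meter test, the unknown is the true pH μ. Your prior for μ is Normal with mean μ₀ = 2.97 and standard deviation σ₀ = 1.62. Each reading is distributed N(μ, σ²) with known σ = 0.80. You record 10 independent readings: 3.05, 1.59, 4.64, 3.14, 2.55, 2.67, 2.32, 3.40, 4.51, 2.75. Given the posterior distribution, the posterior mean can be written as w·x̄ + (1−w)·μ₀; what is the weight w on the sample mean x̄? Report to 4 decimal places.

For Normal data with known variance σ², a Normal(μ₀, σ₀²) prior on μ is conjugate. Posterior precision = 1/σ₀² + n/σ²; posterior mean is the precision-weighted average of μ₀ and x̄.
σ₀² = 1.62² = 2.6244, σ² = 0.80² = 0.64. Prior precision 1/σ₀² = 1/2.6244; data precision n/σ² = 10/0.64.
w = (n/σ²)/(1/σ₀² + n/σ²) = n·σ₀²/(σ² + n·σ₀²) = 10·2.6244/(0.64 + 10·2.6244) = 26.244/26.884 = 0.9762.

0.9762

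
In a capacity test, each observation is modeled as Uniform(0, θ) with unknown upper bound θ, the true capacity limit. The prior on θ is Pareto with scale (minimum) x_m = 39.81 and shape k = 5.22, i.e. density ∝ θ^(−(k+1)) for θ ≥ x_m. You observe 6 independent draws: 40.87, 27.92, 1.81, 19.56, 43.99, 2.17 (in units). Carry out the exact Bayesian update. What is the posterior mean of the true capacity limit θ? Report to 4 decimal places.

A Pareto(scale x_m, shape k) prior on the upper bound θ of Uniform(0, θ) is conjugate: posterior is Pareto(max(x_m, max xᵢ), k + n).
Sample maximum = 43.99; prior scale x_m = 39.81 → posterior scale = max = 43.99.
Posterior shape = 5.22 + 6 = 11.22.
E[θ|data] = k·x_m/(k−1) = 11.22·43.99/10.22 = 48.2943.

48.2943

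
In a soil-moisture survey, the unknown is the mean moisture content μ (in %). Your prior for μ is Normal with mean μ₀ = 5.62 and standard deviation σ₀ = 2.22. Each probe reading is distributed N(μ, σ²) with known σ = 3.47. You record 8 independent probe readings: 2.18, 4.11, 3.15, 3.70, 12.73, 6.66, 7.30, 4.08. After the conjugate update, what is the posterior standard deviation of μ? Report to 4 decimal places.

For Normal data with known variance σ², a Normal(μ₀, σ₀²) prior on μ is conjugate. Posterior precision = 1/σ₀² + n/σ²; posterior mean is the precision-weighted average of μ₀ and x̄.
σ₀² = 2.22² = 4.9284, σ² = 3.47² = 12.0409; σ² + n·σ₀² = 12.0409 + 8·4.9284 = 51.4681.
Posterior precision = 1/σ₀² + n/σ² = 1/4.9284 + 8/12.0409 = (σ² + n·σ₀²)/(σ₀²σ²) = 51.4681/(4.9284·12.0409); posterior variance σₙ² = σ₀²σ²/(σ² + n·σ₀²) = 4.9284·12.0409/51.4681 = 1.152993.
Posterior SD = √σₙ² = √(4.9284·12.0409/51.4681) = 1.0738.

1.0738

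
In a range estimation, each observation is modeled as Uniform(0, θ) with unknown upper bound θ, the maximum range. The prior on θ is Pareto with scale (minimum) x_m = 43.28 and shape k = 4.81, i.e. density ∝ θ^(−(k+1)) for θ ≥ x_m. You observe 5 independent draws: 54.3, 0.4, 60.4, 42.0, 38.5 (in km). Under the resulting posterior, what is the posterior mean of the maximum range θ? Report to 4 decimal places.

A Pareto(scale x_m, shape k) prior on the upper bound θ of Uniform(0, θ) is conjugate: posterior is Pareto(max(x_m, max xᵢ), k + n).
Sample maximum = 60.4; prior scale x_m = 43.28 → posterior scale = max = 60.40.
Posterior shape = 4.81 + 5 = 9.81.
E[θ|data] = k·x_m/(k−1) = 9.81·60.40/8.81 = 67.2558.

67.2558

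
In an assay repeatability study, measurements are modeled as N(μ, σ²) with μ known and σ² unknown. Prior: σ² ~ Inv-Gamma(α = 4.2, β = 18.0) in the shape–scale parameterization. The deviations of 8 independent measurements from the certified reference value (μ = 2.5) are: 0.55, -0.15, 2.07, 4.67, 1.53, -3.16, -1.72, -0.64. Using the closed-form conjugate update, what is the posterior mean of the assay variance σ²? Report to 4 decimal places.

5.4245

With known mean μ and an Inverse-Gamma(α, β) prior on σ², the Normal likelihood is conjugate: posterior is Inv-Gamma(α + n/2, β + Σ(xᵢ−μ)²/2).
Σ(xᵢ−μ)² = (0.55)² + (-0.15)² + (2.07)² + (4.67)² + (1.53)² + (-3.16)² + (-1.72)² + (-0.64)² = 42.1133.
Posterior: Inv-Gamma(4.2 + 8/2, 18.0 + 42.1133/2) = Inv-Gamma(8.20, 39.05665).
E[σ²|data] = β/(α−1) = 39.05665/7.20 = 5.4245.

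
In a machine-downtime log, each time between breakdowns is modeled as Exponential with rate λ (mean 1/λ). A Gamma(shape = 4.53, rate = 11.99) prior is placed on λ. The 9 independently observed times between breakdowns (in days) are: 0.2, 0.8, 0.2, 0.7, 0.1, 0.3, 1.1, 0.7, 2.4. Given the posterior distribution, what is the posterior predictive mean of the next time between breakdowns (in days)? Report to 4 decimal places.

1.4757

With a Gamma(shape α, rate β) prior on the exponential rate λ, the posterior after n observations with total T = Σxᵢ is Gamma(α+n, β+T).
Sum of observations T = 6.5 days; n = 9.
Posterior: Gamma(4.53+9, 11.99+6.5) = Gamma(13.53, 18.49).
The predictive distribution for the next observation is Lomax; its mean is β/(α−1) = 18.49/12.53 = 1.4757.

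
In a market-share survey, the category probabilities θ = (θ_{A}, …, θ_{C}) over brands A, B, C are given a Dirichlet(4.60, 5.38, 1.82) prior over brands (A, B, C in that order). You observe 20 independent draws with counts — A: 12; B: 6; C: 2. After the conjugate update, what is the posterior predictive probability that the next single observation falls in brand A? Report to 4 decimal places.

0.5220

The Dirichlet prior is conjugate to the Multinomial likelihood: each posterior αⱼ = prior αⱼ + observed count nⱼ.
Posterior concentration: (16.60, 11.38, 3.82), total = 31.80.
P(next = A | data) = α_{A}/Σα = 0.5220.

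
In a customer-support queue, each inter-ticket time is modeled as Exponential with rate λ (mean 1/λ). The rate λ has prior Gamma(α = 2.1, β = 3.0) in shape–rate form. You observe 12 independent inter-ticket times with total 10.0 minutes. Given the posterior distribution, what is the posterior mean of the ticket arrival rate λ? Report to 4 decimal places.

With a Gamma(shape α, rate β) prior on the exponential rate λ, the posterior after n observations with total T = Σxᵢ is Gamma(α+n, β+T).
Posterior: Gamma(2.1+12, 3.0+10.0) = Gamma(14.1, 13.0).
Posterior mean of λ = α/β = 14.1/13.0 = 1.0846.

1.0846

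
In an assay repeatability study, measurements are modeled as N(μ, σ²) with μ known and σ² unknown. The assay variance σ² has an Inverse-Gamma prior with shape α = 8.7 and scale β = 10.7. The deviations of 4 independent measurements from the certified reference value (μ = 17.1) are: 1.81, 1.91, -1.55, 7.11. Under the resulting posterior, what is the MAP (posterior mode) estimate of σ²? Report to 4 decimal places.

3.4735

With known mean μ and an Inverse-Gamma(α, β) prior on σ², the Normal likelihood is conjugate: posterior is Inv-Gamma(α + n/2, β + Σ(xᵢ−μ)²/2).
Σ(xᵢ−μ)² = (1.81)² + (1.91)² + (-1.55)² + (7.11)² = 59.8788.
Posterior: Inv-Gamma(8.7 + 4/2, 10.7 + 59.8788/2) = Inv-Gamma(10.70, 40.63940).
Mode = β/(α+1) = 40.63940/11.70 = 3.4735.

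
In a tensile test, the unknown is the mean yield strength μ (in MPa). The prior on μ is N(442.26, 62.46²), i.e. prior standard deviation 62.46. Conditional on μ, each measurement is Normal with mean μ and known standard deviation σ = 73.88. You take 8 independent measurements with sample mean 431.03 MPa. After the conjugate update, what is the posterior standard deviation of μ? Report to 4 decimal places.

For Normal data with known variance σ², a Normal(μ₀, σ₀²) prior on μ is conjugate. Posterior precision = 1/σ₀² + n/σ²; posterior mean is the precision-weighted average of μ₀ and x̄.
σ₀² = 62.46² = 3901.2516, σ² = 73.88² = 5458.2544; σ² + n·σ₀² = 5458.2544 + 8·3901.2516 = 36668.2672.
Posterior precision = 1/σ₀² + n/σ² = 1/3901.2516 + 8/5458.2544 = (σ² + n·σ₀²)/(σ₀²σ²) = 36668.2672/(3901.2516·5458.2544); posterior variance σₙ² = σ₀²σ²/(σ² + n·σ₀²) = 3901.2516·5458.2544/36668.2672 = 580.720752.
Posterior SD = √σₙ² = √(3901.2516·5458.2544/36668.2672) = 24.0981.

24.0981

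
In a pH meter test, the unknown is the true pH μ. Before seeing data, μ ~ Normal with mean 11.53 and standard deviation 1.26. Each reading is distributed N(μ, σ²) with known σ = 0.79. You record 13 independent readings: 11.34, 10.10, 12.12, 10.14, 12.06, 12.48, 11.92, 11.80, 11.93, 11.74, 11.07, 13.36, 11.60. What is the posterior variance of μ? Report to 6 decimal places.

For Normal data with known variance σ², a Normal(μ₀, σ₀²) prior on μ is conjugate. Posterior precision = 1/σ₀² + n/σ²; posterior mean is the precision-weighted average of μ₀ and x̄.
σ₀² = 1.26² = 1.5876, σ² = 0.79² = 0.6241; σ² + n·σ₀² = 0.6241 + 13·1.5876 = 21.2629.
Posterior precision = 1/σ₀² + n/σ² = 1/1.5876 + 13/0.6241 = (σ² + n·σ₀²)/(σ₀²σ²) = 21.2629/(1.5876·0.6241); posterior variance σₙ² = σ₀²σ²/(σ² + n·σ₀²) = 1.5876·0.6241/21.2629 = 0.046599.

0.046599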